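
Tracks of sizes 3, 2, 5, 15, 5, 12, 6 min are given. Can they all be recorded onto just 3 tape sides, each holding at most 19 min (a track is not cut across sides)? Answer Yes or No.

Yes

A valid assignment using 3 tape sides:
  side 1: 15 + 3 = 18
  side 2: 12 + 6 = 18
  side 3: 5 + 5 + 2 = 12
Every load is within 19 min, so 3 tape sides suffice.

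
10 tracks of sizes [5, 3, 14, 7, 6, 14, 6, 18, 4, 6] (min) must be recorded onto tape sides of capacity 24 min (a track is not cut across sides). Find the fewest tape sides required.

4

Total = 18 + 14 + 14 + 7 + 6 + 6 + 6 + 5 + 4 + 3 = 83 min.
Lower bound: ⌈83/24⌉ = 4 tape sides.
A packing using 4 tape sides:
  side 1: 18 + 6 = 24
  side 2: 14 + 7 + 3 = 24
  side 3: 14 + 6 + 4 = 24
  side 4: 6 + 5 = 11
This matches the lower bound, so 4 is optimal.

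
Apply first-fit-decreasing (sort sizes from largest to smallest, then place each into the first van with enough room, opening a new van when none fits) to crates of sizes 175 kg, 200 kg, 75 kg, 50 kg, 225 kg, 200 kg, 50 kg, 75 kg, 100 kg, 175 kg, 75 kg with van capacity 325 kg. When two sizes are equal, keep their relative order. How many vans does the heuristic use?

5

Sorted descending: 225, 200, 200, 175, 175, 100, 75, 75, 75, 50, 50.
  225 → van 1 (new)  [load 225/325]
  200 → van 2 (new)  [load 200/325]
  200 → van 3 (new)  [load 200/325]
  175 → van 4 (new)  [load 175/325]
  175 → van 5 (new)  [load 175/325]
  100 → van 1  [load 325/325]
  75 → van 2  [load 275/325]
  75 → van 3  [load 275/325]
  75 → van 4  [load 250/325]
  50 → van 2  [load 325/325]
  50 → van 3  [load 325/325]
5 vans opened.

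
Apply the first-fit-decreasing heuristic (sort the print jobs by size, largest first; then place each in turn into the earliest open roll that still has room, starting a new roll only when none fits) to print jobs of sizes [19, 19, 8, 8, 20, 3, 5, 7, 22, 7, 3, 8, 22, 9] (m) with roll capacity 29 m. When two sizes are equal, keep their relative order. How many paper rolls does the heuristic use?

6

Sorted descending: 22, 22, 20, 19, 19, 9, 8, 8, 8, 7, 7, 5, 3, 3.
  22 → roll 1 (new)  [load 22/29]
  22 → roll 2 (new)  [load 22/29]
  20 → roll 3 (new)  [load 20/29]
  19 → roll 4 (new)  [load 19/29]
  19 → roll 5 (new)  [load 19/29]
  9 → roll 3  [load 29/29]
  8 → roll 4  [load 27/29]
  8 → roll 5  [load 27/29]
  8 → roll 6 (new)  [load 8/29]
  7 → roll 1  [load 29/29]
  7 → roll 2  [load 29/29]
  5 → roll 6  [load 13/29]
  3 → roll 6  [load 16/29]
  3 → roll 6  [load 19/29]
6 paper rolls opened.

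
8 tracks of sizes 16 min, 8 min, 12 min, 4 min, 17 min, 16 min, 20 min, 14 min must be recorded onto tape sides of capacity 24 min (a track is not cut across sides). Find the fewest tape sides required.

Total = 20 + 17 + 16 + 16 + 14 + 12 + 8 + 4 = 107 min.
Lower bound: ⌈107/24⌉ = 5 tape sides.
A packing using 6 tape sides:
  side 1: 20 + 4 = 24
  side 2: 17 = 17
  side 3: 16 + 8 = 24
  side 4: 16 = 16
  side 5: 14 = 14
  side 6: 12 = 12
No arrangement into 5 tape sides stays within capacity, so 6 is optimal.

6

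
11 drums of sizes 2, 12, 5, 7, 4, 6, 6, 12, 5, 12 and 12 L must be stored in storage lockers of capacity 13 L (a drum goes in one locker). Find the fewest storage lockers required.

Total = 12 + 12 + 12 + 12 + 7 + 6 + 6 + 5 + 5 + 4 + 2 = 83 L.
Lower bound: ⌈83/13⌉ = 7 storage lockers.
A packing using 7 storage lockers:
  locker 1: 12 = 12
  locker 2: 12 = 12
  locker 3: 12 = 12
  locker 4: 12 = 12
  locker 5: 7 + 6 = 13
  locker 6: 6 + 5 + 2 = 13
  locker 7: 5 + 4 = 9
This matches the lower bound, so 7 is optimal.

7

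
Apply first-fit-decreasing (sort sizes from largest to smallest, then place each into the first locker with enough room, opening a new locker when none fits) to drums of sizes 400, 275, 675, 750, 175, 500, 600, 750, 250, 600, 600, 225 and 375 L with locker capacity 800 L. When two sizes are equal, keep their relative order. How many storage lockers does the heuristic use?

9

Sorted descending: 750, 750, 675, 600, 600, 600, 500, 400, 375, 275, 250, 225, 175.
  750 → locker 1 (new)  [load 750/800]
  750 → locker 2 (new)  [load 750/800]
  675 → locker 3 (new)  [load 675/800]
  600 → locker 4 (new)  [load 600/800]
  600 → locker 5 (new)  [load 600/800]
  600 → locker 6 (new)  [load 600/800]
  500 → locker 7 (new)  [load 500/800]
  400 → locker 8 (new)  [load 400/800]
  375 → locker 8  [load 775/800]
  275 → locker 7  [load 775/800]
  250 → locker 9 (new)  [load 250/800]
  225 → locker 9  [load 475/800]
  175 → locker 4  [load 775/800]
9 storage lockers opened.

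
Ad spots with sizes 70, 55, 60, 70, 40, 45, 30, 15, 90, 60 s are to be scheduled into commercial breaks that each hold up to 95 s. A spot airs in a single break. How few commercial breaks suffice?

7

Total = 90 + 70 + 70 + 60 + 60 + 55 + 45 + 40 + 30 + 15 = 535 s.
Lower bound: ⌈535/95⌉ = 6 commercial breaks.
A packing using 7 commercial breaks:
  break 1: 90 = 90
  break 2: 70 + 15 = 85
  break 3: 70 = 70
  break 4: 60 + 30 = 90
  break 5: 60 = 60
  break 6: 55 + 40 = 95
  break 7: 45 = 45
No arrangement into 6 commercial breaks stays within capacity, so 7 is optimal.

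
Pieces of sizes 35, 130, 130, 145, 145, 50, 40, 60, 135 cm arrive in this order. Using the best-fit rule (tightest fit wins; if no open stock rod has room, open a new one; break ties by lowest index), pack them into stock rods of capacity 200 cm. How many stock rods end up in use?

5

  35 → stock rod 1 (new)  [load 35/200]
  130 → stock rod 1  [load 165/200]
  130 → stock rod 2 (new)  [load 130/200]
  145 → stock rod 3 (new)  [load 145/200]
  145 → stock rod 4 (new)  [load 145/200]
  50 → stock rod 3  [load 195/200]
  40 → stock rod 4  [load 185/200]
  60 → stock rod 2  [load 190/200]
  135 → stock rod 5 (new)  [load 135/200]
5 stock rods opened.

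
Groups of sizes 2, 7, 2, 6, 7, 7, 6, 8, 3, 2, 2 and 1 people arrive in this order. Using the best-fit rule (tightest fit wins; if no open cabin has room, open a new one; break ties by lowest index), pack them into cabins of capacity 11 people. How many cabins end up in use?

  2 → cabin 1 (new)  [load 2/11]
  7 → cabin 1  [load 9/11]
  2 → cabin 1  [load 11/11]
  6 → cabin 2 (new)  [load 6/11]
  7 → cabin 3 (new)  [load 7/11]
  7 → cabin 4 (new)  [load 7/11]
  6 → cabin 5 (new)  [load 6/11]
  8 → cabin 6 (new)  [load 8/11]
  3 → cabin 6  [load 11/11]
  2 → cabin 3  [load 9/11]
  2 → cabin 3  [load 11/11]
  1 → cabin 4  [load 8/11]
6 cabins opened.

6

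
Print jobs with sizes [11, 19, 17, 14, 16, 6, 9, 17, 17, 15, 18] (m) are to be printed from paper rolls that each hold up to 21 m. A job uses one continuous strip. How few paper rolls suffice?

Total = 19 + 18 + 17 + 17 + 17 + 16 + 15 + 14 + 11 + 9 + 6 = 159 m.
Lower bound: ⌈159/21⌉ = 8 paper rolls.
Also, 9 print jobs each exceed 21/2 m, and no two of those can share a roll, so at least 9 paper rolls are needed.
A packing using 9 paper rolls:
  roll 1: 19 = 19
  roll 2: 18 = 18
  roll 3: 17 = 17
  roll 4: 17 = 17
  roll 5: 17 = 17
  roll 6: 16 = 16
  roll 7: 15 + 6 = 21
  roll 8: 14 = 14
  roll 9: 11 + 9 = 20
This matches the lower bound, so 9 is optimal.

9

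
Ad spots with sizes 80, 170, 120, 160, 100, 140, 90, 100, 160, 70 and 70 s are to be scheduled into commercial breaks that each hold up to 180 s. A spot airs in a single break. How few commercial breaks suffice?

Total = 170 + 160 + 160 + 140 + 120 + 100 + 100 + 90 + 80 + 70 + 70 = 1260 s.
Lower bound: ⌈1260/180⌉ = 7 commercial breaks.
A packing using 8 commercial breaks:
  break 1: 170 = 170
  break 2: 160 = 160
  break 3: 160 = 160
  break 4: 140 = 140
  break 5: 120 = 120
  break 6: 100 + 80 = 180
  break 7: 100 + 70 = 170
  break 8: 90 + 70 = 160
No arrangement into 7 commercial breaks stays within capacity, so 8 is optimal.

8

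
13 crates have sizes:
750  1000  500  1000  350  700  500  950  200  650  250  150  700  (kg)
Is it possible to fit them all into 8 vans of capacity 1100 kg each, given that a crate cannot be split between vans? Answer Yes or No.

A valid assignment using 8 vans:
  van 1: 1000 = 1000
  van 2: 1000 = 1000
  van 3: 950 + 150 = 1100
  van 4: 750 + 350 = 1100
  van 5: 700 + 250 = 950
  van 6: 700 + 200 = 900
  van 7: 650 = 650
  van 8: 500 + 500 = 1000
Every load is within 1100 kg, so 8 vans suffice.

Yes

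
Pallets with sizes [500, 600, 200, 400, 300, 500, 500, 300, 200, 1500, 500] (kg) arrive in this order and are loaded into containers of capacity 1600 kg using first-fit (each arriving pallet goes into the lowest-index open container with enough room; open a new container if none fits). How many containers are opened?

  500 → container 1 (new)  [load 500/1600]
  600 → container 1  [load 1100/1600]
  200 → container 1  [load 1300/1600]
  400 → container 2 (new)  [load 400/1600]
  300 → container 1  [load 1600/1600]
  500 → container 2  [load 900/1600]
  500 → container 2  [load 1400/1600]
  300 → container 3 (new)  [load 300/1600]
  200 → container 2  [load 1600/1600]
  1500 → container 4 (new)  [load 1500/1600]
  500 → container 3  [load 800/1600]
4 containers opened.

4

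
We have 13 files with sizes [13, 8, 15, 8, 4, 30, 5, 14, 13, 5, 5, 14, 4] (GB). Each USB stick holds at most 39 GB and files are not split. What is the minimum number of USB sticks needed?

4

Total = 30 + 15 + 14 + 14 + 13 + 13 + 8 + 8 + 5 + 5 + 5 + 4 + 4 = 138 GB.
Lower bound: ⌈138/39⌉ = 4 USB sticks.
A packing using 4 USB sticks:
  USB stick 1: 30 + 8 = 38
  USB stick 2: 15 + 14 + 8 = 37
  USB stick 3: 14 + 13 + 5 + 5 = 37
  USB stick 4: 13 + 5 + 4 + 4 = 26
This matches the lower bound, so 4 is optimal.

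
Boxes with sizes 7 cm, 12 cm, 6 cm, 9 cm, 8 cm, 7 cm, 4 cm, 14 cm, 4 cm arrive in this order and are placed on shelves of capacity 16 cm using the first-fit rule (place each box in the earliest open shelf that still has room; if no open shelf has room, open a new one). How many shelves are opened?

  7 → shelf 1 (new)  [load 7/16]
  12 → shelf 2 (new)  [load 12/16]
  6 → shelf 1  [load 13/16]
  9 → shelf 3 (new)  [load 9/16]
  8 → shelf 4 (new)  [load 8/16]
  7 → shelf 3  [load 16/16]
  4 → shelf 2  [load 16/16]
  14 → shelf 5 (new)  [load 14/16]
  4 → shelf 4  [load 12/16]
5 shelves opened.

5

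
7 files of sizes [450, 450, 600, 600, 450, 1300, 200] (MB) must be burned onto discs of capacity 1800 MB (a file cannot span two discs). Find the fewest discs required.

3

Total = 1300 + 600 + 600 + 450 + 450 + 450 + 200 = 4050 MB.
Lower bound: ⌈4050/1800⌉ = 3 discs.
A packing using 3 discs:
  disc 1: 1300 + 450 = 1750
  disc 2: 600 + 600 + 450 = 1650
  disc 3: 450 + 200 = 650
This matches the lower bound, so 3 is optimal.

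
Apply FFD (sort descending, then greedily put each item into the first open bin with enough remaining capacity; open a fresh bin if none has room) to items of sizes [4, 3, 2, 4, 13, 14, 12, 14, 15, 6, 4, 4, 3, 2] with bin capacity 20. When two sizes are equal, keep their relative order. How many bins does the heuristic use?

6

Sorted descending: 15, 14, 14, 13, 12, 6, 4, 4, 4, 4, 3, 3, 2, 2.
  15 → bin 1 (new)  [load 15/20]
  14 → bin 2 (new)  [load 14/20]
  14 → bin 3 (new)  [load 14/20]
  13 → bin 4 (new)  [load 13/20]
  12 → bin 5 (new)  [load 12/20]
  6 → bin 2  [load 20/20]
  4 → bin 1  [load 19/20]
  4 → bin 3  [load 18/20]
  4 → bin 4  [load 17/20]
  4 → bin 5  [load 16/20]
  3 → bin 4  [load 20/20]
  3 → bin 5  [load 19/20]
  2 → bin 3  [load 20/20]
  2 → bin 6 (new)  [load 2/20]
6 bins opened.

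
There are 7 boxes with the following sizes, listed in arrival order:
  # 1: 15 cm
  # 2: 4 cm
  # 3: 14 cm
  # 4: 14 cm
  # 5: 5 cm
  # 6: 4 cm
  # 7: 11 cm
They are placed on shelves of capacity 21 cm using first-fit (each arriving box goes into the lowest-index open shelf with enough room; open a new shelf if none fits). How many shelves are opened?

4

  15 → shelf 1 (new)  [load 15/21]
  4 → shelf 1  [load 19/21]
  14 → shelf 2 (new)  [load 14/21]
  14 → shelf 3 (new)  [load 14/21]
  5 → shelf 2  [load 19/21]
  4 → shelf 3  [load 18/21]
  11 → shelf 4 (new)  [load 11/21]
4 shelves opened.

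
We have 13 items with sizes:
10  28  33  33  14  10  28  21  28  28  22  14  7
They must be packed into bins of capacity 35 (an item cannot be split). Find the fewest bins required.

Total = 33 + 33 + 28 + 28 + 28 + 28 + 22 + 21 + 14 + 14 + 10 + 10 + 7 = 276.
Lower bound: ⌈276/35⌉ = 8 bins.
A packing using 9 bins:
  bin 1: 33 = 33
  bin 2: 33 = 33
  bin 3: 28 + 7 = 35
  bin 4: 28 = 28
  bin 5: 28 = 28
  bin 6: 28 = 28
  bin 7: 22 + 10 = 32
  bin 8: 21 + 14 = 35
  bin 9: 14 + 10 = 24
No arrangement into 8 bins stays within capacity, so 9 is optimal.

9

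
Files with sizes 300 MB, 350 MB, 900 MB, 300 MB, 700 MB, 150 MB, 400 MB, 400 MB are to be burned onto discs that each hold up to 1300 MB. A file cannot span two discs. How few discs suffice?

3

Total = 900 + 700 + 400 + 400 + 350 + 300 + 300 + 150 = 3500 MB.
Lower bound: ⌈3500/1300⌉ = 3 discs.
A packing using 3 discs:
  disc 1: 900 + 400 = 1300
  disc 2: 700 + 400 + 150 = 1250
  disc 3: 350 + 300 + 300 = 950
This matches the lower bound, so 3 is optimal.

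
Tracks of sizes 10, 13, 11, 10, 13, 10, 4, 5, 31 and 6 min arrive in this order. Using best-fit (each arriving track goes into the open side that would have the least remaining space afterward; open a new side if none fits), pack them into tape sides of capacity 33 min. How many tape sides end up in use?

  10 → side 1 (new)  [load 10/33]
  13 → side 1  [load 23/33]
  11 → side 2 (new)  [load 11/33]
  10 → side 1  [load 33/33]
  13 → side 2  [load 24/33]
  10 → side 3 (new)  [load 10/33]
  4 → side 2  [load 28/33]
  5 → side 2  [load 33/33]
  31 → side 4 (new)  [load 31/33]
  6 → side 3  [load 16/33]
4 tape sides opened.

4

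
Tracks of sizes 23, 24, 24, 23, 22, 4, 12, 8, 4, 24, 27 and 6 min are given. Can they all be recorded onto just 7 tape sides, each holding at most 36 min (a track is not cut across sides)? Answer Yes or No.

Yes

A valid assignment using 7 tape sides:
  side 1: 27 + 8 = 35
  side 2: 24 + 12 = 36
  side 3: 24 + 6 + 4 = 34
  side 4: 24 + 4 = 28
  side 5: 23 = 23
  side 6: 23 = 23
  side 7: 22 = 22
Every load is within 36 min, so 7 tape sides suffice.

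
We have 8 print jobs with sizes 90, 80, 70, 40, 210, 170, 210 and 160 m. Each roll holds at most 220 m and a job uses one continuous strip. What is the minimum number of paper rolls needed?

Total = 210 + 210 + 170 + 160 + 90 + 80 + 70 + 40 = 1030 m.
Lower bound: ⌈1030/220⌉ = 5 paper rolls.
A packing using 6 paper rolls:
  roll 1: 210 = 210
  roll 2: 210 = 210
  roll 3: 170 + 40 = 210
  roll 4: 160 = 160
  roll 5: 90 + 80 = 170
  roll 6: 70 = 70
No arrangement into 5 paper rolls stays within capacity, so 6 is optimal.

6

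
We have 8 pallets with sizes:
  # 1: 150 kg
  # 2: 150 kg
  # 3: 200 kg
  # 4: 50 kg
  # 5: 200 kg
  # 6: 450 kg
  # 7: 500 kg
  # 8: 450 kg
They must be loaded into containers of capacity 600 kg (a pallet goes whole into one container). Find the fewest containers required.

4

Total = 500 + 450 + 450 + 200 + 200 + 150 + 150 + 50 = 2150 kg.
Lower bound: ⌈2150/600⌉ = 4 containers.
A packing using 4 containers:
  container 1: 500 + 50 = 550
  container 2: 450 + 150 = 600
  container 3: 450 + 150 = 600
  container 4: 200 + 200 = 400
This matches the lower bound, so 4 is optimal.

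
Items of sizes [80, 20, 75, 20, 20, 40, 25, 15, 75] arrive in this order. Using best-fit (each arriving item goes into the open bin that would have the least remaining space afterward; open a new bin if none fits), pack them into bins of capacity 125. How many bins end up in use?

4

  80 → bin 1 (new)  [load 80/125]
  20 → bin 1  [load 100/125]
  75 → bin 2 (new)  [load 75/125]
  20 → bin 1  [load 120/125]
  20 → bin 2  [load 95/125]
  40 → bin 3 (new)  [load 40/125]
  25 → bin 2  [load 120/125]
  15 → bin 3  [load 55/125]
  75 → bin 4 (new)  [load 75/125]
4 bins opened.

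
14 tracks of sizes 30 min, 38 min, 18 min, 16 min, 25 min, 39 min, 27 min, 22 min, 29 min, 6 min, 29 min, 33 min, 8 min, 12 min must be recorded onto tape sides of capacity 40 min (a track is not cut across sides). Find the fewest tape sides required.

10

Total = 39 + 38 + 33 + 30 + 29 + 29 + 27 + 25 + 22 + 18 + 16 + 12 + 8 + 6 = 332 min.
Lower bound: ⌈332/40⌉ = 9 tape sides.
A packing using 10 tape sides:
  side 1: 39 = 39
  side 2: 38 = 38
  side 3: 33 + 6 = 39
  side 4: 30 + 8 = 38
  side 5: 29 = 29
  side 6: 29 = 29
  side 7: 27 + 12 = 39
  side 8: 25 = 25
  side 9: 22 + 18 = 40
  side 10: 16 = 16
No arrangement into 9 tape sides stays within capacity, so 10 is optimal.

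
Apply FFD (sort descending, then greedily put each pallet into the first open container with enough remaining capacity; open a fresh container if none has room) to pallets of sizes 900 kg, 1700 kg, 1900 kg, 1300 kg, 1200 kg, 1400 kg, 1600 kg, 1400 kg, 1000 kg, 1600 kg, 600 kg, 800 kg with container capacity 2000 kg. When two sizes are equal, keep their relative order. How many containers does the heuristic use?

Sorted descending: 1900, 1700, 1600, 1600, 1400, 1400, 1300, 1200, 1000, 900, 800, 600.
  1900 → container 1 (new)  [load 1900/2000]
  1700 → container 2 (new)  [load 1700/2000]
  1600 → container 3 (new)  [load 1600/2000]
  1600 → container 4 (new)  [load 1600/2000]
  1400 → container 5 (new)  [load 1400/2000]
  1400 → container 6 (new)  [load 1400/2000]
  1300 → container 7 (new)  [load 1300/2000]
  1200 → container 8 (new)  [load 1200/2000]
  1000 → container 9 (new)  [load 1000/2000]
  900 → container 9  [load 1900/2000]
  800 → container 8  [load 2000/2000]
  600 → container 5  [load 2000/2000]
9 containers opened.

9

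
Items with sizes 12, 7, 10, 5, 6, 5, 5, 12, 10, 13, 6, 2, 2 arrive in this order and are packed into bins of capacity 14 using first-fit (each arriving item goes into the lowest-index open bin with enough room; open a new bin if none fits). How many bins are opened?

8

  12 → bin 1 (new)  [load 12/14]
  7 → bin 2 (new)  [load 7/14]
  10 → bin 3 (new)  [load 10/14]
  5 → bin 2  [load 12/14]
  6 → bin 4 (new)  [load 6/14]
  5 → bin 4  [load 11/14]
  5 → bin 5 (new)  [load 5/14]
  12 → bin 6 (new)  [load 12/14]
  10 → bin 7 (new)  [load 10/14]
  13 → bin 8 (new)  [load 13/14]
  6 → bin 5  [load 11/14]
  2 → bin 1  [load 14/14]
  2 → bin 2  [load 14/14]
8 bins opened.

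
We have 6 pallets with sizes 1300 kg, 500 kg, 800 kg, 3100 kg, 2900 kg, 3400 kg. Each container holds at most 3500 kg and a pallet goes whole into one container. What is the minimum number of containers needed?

4

Total = 3400 + 3100 + 2900 + 1300 + 800 + 500 = 12000 kg.
Lower bound: ⌈12000/3500⌉ = 4 containers.
A packing using 4 containers:
  container 1: 3400 = 3400
  container 2: 3100 = 3100
  container 3: 2900 + 500 = 3400
  container 4: 1300 + 800 = 2100
This matches the lower bound, so 4 is optimal.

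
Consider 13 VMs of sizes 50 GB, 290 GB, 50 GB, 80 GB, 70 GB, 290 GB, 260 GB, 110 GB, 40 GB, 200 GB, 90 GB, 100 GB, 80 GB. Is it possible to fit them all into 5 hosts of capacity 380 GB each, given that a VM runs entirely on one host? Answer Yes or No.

A valid assignment using 5 hosts:
  host 1: 290 + 90 = 380
  host 2: 290 + 80 = 370
  host 3: 260 + 110 = 370
  host 4: 200 + 100 + 80 = 380
  host 5: 70 + 50 + 50 + 40 = 210
Every load is within 380 GB, so 5 hosts suffice.

Yes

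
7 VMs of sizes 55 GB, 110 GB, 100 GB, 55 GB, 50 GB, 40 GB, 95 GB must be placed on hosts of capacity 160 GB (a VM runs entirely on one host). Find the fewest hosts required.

Total = 110 + 100 + 95 + 55 + 55 + 50 + 40 = 505 GB.
Lower bound: ⌈505/160⌉ = 4 hosts.
A packing using 4 hosts:
  host 1: 110 + 50 = 160
  host 2: 100 + 55 = 155
  host 3: 95 + 55 = 150
  host 4: 40 = 40
This matches the lower bound, so 4 is optimal.

4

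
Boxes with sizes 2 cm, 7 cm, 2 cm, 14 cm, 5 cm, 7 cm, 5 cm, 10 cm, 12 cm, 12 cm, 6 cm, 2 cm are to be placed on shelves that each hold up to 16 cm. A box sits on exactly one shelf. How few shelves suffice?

Total = 14 + 12 + 12 + 10 + 7 + 7 + 6 + 5 + 5 + 2 + 2 + 2 = 84 cm.
Lower bound: ⌈84/16⌉ = 6 shelves.
A packing using 6 shelves:
  shelf 1: 14 + 2 = 16
  shelf 2: 12 + 2 + 2 = 16
  shelf 3: 12 = 12
  shelf 4: 10 + 6 = 16
  shelf 5: 7 + 7 = 14
  shelf 6: 5 + 5 = 10
This matches the lower bound, so 6 is optimal.

6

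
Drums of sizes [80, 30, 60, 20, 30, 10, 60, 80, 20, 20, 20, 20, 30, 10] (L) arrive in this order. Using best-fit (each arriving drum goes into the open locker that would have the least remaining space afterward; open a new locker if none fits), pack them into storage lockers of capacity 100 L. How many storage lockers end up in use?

  80 → locker 1 (new)  [load 80/100]
  30 → locker 2 (new)  [load 30/100]
  60 → locker 2  [load 90/100]
  20 → locker 1  [load 100/100]
  30 → locker 3 (new)  [load 30/100]
  10 → locker 2  [load 100/100]
  60 → locker 3  [load 90/100]
  80 → locker 4 (new)  [load 80/100]
  20 → locker 4  [load 100/100]
  20 → locker 5 (new)  [load 20/100]
  20 → locker 5  [load 40/100]
  20 → locker 5  [load 60/100]
  30 → locker 5  [load 90/100]
  10 → locker 3  [load 100/100]
5 storage lockers opened.

5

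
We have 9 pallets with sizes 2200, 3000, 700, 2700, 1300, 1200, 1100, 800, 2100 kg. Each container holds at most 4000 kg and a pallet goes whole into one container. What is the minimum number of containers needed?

Total = 3000 + 2700 + 2200 + 2100 + 1300 + 1200 + 1100 + 800 + 700 = 15100 kg.
Lower bound: ⌈15100/4000⌉ = 4 containers.
A packing using 4 containers:
  container 1: 3000 + 800 = 3800
  container 2: 2700 + 1300 = 4000
  container 3: 2200 + 1200 = 3400
  container 4: 2100 + 1100 + 700 = 3900
This matches the lower bound, so 4 is optimal.

4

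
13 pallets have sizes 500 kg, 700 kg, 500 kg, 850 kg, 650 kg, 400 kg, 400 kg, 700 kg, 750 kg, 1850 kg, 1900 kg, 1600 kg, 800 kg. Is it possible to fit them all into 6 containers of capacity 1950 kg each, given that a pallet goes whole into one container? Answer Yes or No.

Total = 11600 kg; ⌈11600/1950⌉ = 6.
The bound of 6 does not rule out 6, but exhaustive search shows no assignment into 6 containers of capacity 1950 kg exists — the minimum is 7.

No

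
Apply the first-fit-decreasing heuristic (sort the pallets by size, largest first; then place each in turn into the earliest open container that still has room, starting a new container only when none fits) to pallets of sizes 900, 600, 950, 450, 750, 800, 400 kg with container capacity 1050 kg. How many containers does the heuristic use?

Sorted descending: 950, 900, 800, 750, 600, 450, 400.
  950 → container 1 (new)  [load 950/1050]
  900 → container 2 (new)  [load 900/1050]
  800 → container 3 (new)  [load 800/1050]
  750 → container 4 (new)  [load 750/1050]
  600 → container 5 (new)  [load 600/1050]
  450 → container 5  [load 1050/1050]
  400 → container 6 (new)  [load 400/1050]
6 containers opened.

6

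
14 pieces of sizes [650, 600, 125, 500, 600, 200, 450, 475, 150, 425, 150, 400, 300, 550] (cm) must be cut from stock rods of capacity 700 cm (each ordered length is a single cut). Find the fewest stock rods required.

9

Total = 650 + 600 + 600 + 550 + 500 + 475 + 450 + 425 + 400 + 300 + 200 + 150 + 150 + 125 = 5575 cm.
Lower bound: ⌈5575/700⌉ = 8 stock rods.
Also, 9 pieces each exceed 350 cm, and no two of those can share a stock rod, so at least 9 stock rods are needed.
A packing using 9 stock rods:
  stock rod 1: 650 = 650
  stock rod 2: 600 = 600
  stock rod 3: 600 = 600
  stock rod 4: 550 + 150 = 700
  stock rod 5: 500 + 200 = 700
  stock rod 6: 475 + 150 = 625
  stock rod 7: 450 + 125 = 575
  stock rod 8: 425 = 425
  stock rod 9: 400 + 300 = 700
This matches the lower bound, so 9 is optimal.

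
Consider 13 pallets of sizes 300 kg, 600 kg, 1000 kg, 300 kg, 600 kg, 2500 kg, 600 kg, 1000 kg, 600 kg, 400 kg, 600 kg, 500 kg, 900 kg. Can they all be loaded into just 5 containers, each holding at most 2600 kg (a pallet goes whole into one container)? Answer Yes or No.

Yes

A valid assignment using 4 containers:
  container 1: 2500 = 2500
  container 2: 1000 + 1000 + 600 = 2600
  container 3: 900 + 600 + 600 + 500 = 2600
  container 4: 600 + 600 + 400 + 300 + 300 = 2200
That uses only 4 ≤ 5, so 5 containers are enough.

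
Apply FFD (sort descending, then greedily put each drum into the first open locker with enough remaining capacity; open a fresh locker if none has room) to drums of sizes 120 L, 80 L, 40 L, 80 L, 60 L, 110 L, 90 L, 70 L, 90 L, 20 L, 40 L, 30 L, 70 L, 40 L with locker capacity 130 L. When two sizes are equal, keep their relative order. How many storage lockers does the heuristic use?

8

Sorted descending: 120, 110, 90, 90, 80, 80, 70, 70, 60, 40, 40, 40, 30, 20.
  120 → locker 1 (new)  [load 120/130]
  110 → locker 2 (new)  [load 110/130]
  90 → locker 3 (new)  [load 90/130]
  90 → locker 4 (new)  [load 90/130]
  80 → locker 5 (new)  [load 80/130]
  80 → locker 6 (new)  [load 80/130]
  70 → locker 7 (new)  [load 70/130]
  70 → locker 8 (new)  [load 70/130]
  60 → locker 7  [load 130/130]
  40 → locker 3  [load 130/130]
  40 → locker 4  [load 130/130]
  40 → locker 5  [load 120/130]
  30 → locker 6  [load 110/130]
  20 → locker 2  [load 130/130]
8 storage lockers opened.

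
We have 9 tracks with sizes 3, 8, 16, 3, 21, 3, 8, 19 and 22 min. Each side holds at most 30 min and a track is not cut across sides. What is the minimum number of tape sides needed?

Total = 22 + 21 + 19 + 16 + 8 + 8 + 3 + 3 + 3 = 103 min.
Lower bound: ⌈103/30⌉ = 4 tape sides.
A packing using 4 tape sides:
  side 1: 22 + 8 = 30
  side 2: 21 + 8 = 29
  side 3: 19 + 3 + 3 + 3 = 28
  side 4: 16 = 16
This matches the lower bound, so 4 is optimal.

4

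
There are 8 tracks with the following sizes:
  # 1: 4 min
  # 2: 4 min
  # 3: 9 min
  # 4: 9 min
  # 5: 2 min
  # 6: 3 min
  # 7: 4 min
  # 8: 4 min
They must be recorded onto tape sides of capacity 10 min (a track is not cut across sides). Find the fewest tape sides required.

5

Total = 9 + 9 + 4 + 4 + 4 + 4 + 3 + 2 = 39 min.
Lower bound: ⌈39/10⌉ = 4 tape sides.
A packing using 5 tape sides:
  side 1: 9 = 9
  side 2: 9 = 9
  side 3: 4 + 4 + 2 = 10
  side 4: 4 + 4 = 8
  side 5: 3 = 3
No arrangement into 4 tape sides stays within capacity, so 5 is optimal.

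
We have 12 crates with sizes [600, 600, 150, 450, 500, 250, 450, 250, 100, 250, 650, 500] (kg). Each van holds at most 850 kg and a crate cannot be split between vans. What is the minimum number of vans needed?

7

Total = 650 + 600 + 600 + 500 + 500 + 450 + 450 + 250 + 250 + 250 + 150 + 100 = 4750 kg.
Lower bound: ⌈4750/850⌉ = 6 vans.
Also, 7 crates each exceed 425 kg, and no two of those can share a van, so at least 7 vans are needed.
A packing using 7 vans:
  van 1: 650 + 150 = 800
  van 2: 600 + 250 = 850
  van 3: 600 + 250 = 850
  van 4: 500 + 250 + 100 = 850
  van 5: 500 = 500
  van 6: 450 = 450
  van 7: 450 = 450
This matches the lower bound, so 7 is optimal.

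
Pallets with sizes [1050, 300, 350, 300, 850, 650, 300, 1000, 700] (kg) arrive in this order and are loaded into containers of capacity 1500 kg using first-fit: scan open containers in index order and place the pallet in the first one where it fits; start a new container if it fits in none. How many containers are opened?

  1050 → container 1 (new)  [load 1050/1500]
  300 → container 1  [load 1350/1500]
  350 → container 2 (new)  [load 350/1500]
  300 → container 2  [load 650/1500]
  850 → container 2  [load 1500/1500]
  650 → container 3 (new)  [load 650/1500]
  300 → container 3  [load 950/1500]
  1000 → container 4 (new)  [load 1000/1500]
  700 → container 5 (new)  [load 700/1500]
5 containers opened.

5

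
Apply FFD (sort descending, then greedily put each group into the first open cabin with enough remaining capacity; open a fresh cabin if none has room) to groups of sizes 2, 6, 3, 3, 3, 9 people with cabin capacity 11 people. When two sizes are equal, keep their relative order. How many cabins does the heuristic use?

3

Sorted descending: 9, 6, 3, 3, 3, 2.
  9 → cabin 1 (new)  [load 9/11]
  6 → cabin 2 (new)  [load 6/11]
  3 → cabin 2  [load 9/11]
  3 → cabin 3 (new)  [load 3/11]
  3 → cabin 3  [load 6/11]
  2 → cabin 1  [load 11/11]
3 cabins opened.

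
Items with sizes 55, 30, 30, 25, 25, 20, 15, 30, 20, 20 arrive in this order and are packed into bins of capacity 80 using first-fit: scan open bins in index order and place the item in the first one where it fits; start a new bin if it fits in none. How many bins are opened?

  55 → bin 1 (new)  [load 55/80]
  30 → bin 2 (new)  [load 30/80]
  30 → bin 2  [load 60/80]
  25 → bin 1  [load 80/80]
  25 → bin 3 (new)  [load 25/80]
  20 → bin 2  [load 80/80]
  15 → bin 3  [load 40/80]
  30 → bin 3  [load 70/80]
  20 → bin 4 (new)  [load 20/80]
  20 → bin 4  [load 40/80]
4 bins opened.

4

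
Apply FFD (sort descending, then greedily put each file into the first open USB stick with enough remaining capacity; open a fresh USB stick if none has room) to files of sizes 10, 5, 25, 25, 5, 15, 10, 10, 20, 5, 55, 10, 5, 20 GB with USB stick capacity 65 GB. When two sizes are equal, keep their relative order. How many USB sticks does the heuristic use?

Sorted descending: 55, 25, 25, 20, 20, 15, 10, 10, 10, 10, 5, 5, 5, 5.
  55 → USB stick 1 (new)  [load 55/65]
  25 → USB stick 2 (new)  [load 25/65]
  25 → USB stick 2  [load 50/65]
  20 → USB stick 3 (new)  [load 20/65]
  20 → USB stick 3  [load 40/65]
  15 → USB stick 2  [load 65/65]
  10 → USB stick 1  [load 65/65]
  10 → USB stick 3  [load 50/65]
  10 → USB stick 3  [load 60/65]
  10 → USB stick 4 (new)  [load 10/65]
  5 → USB stick 3  [load 65/65]
  5 → USB stick 4  [load 15/65]
  5 → USB stick 4  [load 20/65]
  5 → USB stick 4  [load 25/65]
4 USB sticks opened.

4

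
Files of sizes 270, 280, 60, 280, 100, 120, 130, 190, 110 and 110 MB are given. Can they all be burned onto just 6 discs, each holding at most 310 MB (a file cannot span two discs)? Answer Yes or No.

Yes

A valid assignment using 6 discs:
  disc 1: 280 = 280
  disc 2: 280 = 280
  disc 3: 270 = 270
  disc 4: 190 + 120 = 310
  disc 5: 130 + 110 + 60 = 300
  disc 6: 110 + 100 = 210
Every load is within 310 MB, so 6 discs suffice.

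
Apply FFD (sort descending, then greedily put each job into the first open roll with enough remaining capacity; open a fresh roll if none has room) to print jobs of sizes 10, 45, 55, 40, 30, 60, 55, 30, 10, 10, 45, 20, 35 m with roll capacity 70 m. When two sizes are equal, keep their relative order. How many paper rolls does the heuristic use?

Sorted descending: 60, 55, 55, 45, 45, 40, 35, 30, 30, 20, 10, 10, 10.
  60 → roll 1 (new)  [load 60/70]
  55 → roll 2 (new)  [load 55/70]
  55 → roll 3 (new)  [load 55/70]
  45 → roll 4 (new)  [load 45/70]
  45 → roll 5 (new)  [load 45/70]
  40 → roll 6 (new)  [load 40/70]
  35 → roll 7 (new)  [load 35/70]
  30 → roll 6  [load 70/70]
  30 → roll 7  [load 65/70]
  20 → roll 4  [load 65/70]
  10 → roll 1  [load 70/70]
  10 → roll 2  [load 65/70]
  10 → roll 3  [load 65/70]
7 paper rolls opened.

7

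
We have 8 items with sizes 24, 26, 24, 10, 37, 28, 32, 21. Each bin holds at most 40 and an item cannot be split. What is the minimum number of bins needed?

Total = 37 + 32 + 28 + 26 + 24 + 24 + 21 + 10 = 202.
Lower bound: ⌈202/40⌉ = 6 bins.
Also, 7 items each exceed 20, and no two of those can share a bin, so at least 7 bins are needed.
A packing using 7 bins:
  bin 1: 37 = 37
  bin 2: 32 = 32
  bin 3: 28 + 10 = 38
  bin 4: 26 = 26
  bin 5: 24 = 24
  bin 6: 24 = 24
  bin 7: 21 = 21
This matches the lower bound, so 7 is optimal.

7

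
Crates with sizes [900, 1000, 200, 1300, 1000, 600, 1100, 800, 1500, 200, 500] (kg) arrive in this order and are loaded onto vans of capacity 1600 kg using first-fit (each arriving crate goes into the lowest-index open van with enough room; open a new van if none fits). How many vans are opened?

  900 → van 1 (new)  [load 900/1600]
  1000 → van 2 (new)  [load 1000/1600]
  200 → van 1  [load 1100/1600]
  1300 → van 3 (new)  [load 1300/1600]
  1000 → van 4 (new)  [load 1000/1600]
  600 → van 2  [load 1600/1600]
  1100 → van 5 (new)  [load 1100/1600]
  800 → van 6 (new)  [load 800/1600]
  1500 → van 7 (new)  [load 1500/1600]
  200 → van 1  [load 1300/1600]
  500 → van 4  [load 1500/1600]
7 vans opened.

7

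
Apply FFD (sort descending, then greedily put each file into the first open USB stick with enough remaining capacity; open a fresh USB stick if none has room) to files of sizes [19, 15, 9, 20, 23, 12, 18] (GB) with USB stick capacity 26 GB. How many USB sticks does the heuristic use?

6

Sorted descending: 23, 20, 19, 18, 15, 12, 9.
  23 → USB stick 1 (new)  [load 23/26]
  20 → USB stick 2 (new)  [load 20/26]
  19 → USB stick 3 (new)  [load 19/26]
  18 → USB stick 4 (new)  [load 18/26]
  15 → USB stick 5 (new)  [load 15/26]
  12 → USB stick 6 (new)  [load 12/26]
  9 → USB stick 5  [load 24/26]
6 USB sticks opened.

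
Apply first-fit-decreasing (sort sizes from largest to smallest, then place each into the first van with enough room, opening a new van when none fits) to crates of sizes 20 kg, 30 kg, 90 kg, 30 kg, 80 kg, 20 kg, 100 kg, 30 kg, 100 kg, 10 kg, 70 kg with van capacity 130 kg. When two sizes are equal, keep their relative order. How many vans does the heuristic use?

Sorted descending: 100, 100, 90, 80, 70, 30, 30, 30, 20, 20, 10.
  100 → van 1 (new)  [load 100/130]
  100 → van 2 (new)  [load 100/130]
  90 → van 3 (new)  [load 90/130]
  80 → van 4 (new)  [load 80/130]
  70 → van 5 (new)  [load 70/130]
  30 → van 1  [load 130/130]
  30 → van 2  [load 130/130]
  30 → van 3  [load 120/130]
  20 → van 4  [load 100/130]
  20 → van 4  [load 120/130]
  10 → van 3  [load 130/130]
5 vans opened.

5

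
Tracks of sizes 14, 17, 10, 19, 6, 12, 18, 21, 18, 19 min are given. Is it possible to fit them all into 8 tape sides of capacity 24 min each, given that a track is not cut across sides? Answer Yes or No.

A valid assignment using 8 tape sides:
  side 1: 21 = 21
  side 2: 19 = 19
  side 3: 19 = 19
  side 4: 18 + 6 = 24
  side 5: 18 = 18
  side 6: 17 = 17
  side 7: 14 + 10 = 24
  side 8: 12 = 12
Every load is within 24 min, so 8 tape sides suffice.

Yes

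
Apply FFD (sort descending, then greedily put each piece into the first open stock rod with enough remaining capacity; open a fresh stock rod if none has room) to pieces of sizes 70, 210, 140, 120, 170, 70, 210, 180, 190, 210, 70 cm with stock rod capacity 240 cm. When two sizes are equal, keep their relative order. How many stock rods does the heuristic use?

8

Sorted descending: 210, 210, 210, 190, 180, 170, 140, 120, 70, 70, 70.
  210 → stock rod 1 (new)  [load 210/240]
  210 → stock rod 2 (new)  [load 210/240]
  210 → stock rod 3 (new)  [load 210/240]
  190 → stock rod 4 (new)  [load 190/240]
  180 → stock rod 5 (new)  [load 180/240]
  170 → stock rod 6 (new)  [load 170/240]
  140 → stock rod 7 (new)  [load 140/240]
  120 → stock rod 8 (new)  [load 120/240]
  70 → stock rod 6  [load 240/240]
  70 → stock rod 7  [load 210/240]
  70 → stock rod 8  [load 190/240]
8 stock rods opened.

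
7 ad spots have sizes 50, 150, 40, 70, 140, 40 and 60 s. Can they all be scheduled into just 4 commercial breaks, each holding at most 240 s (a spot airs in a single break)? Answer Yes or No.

A valid assignment using 3 commercial breaks:
  break 1: 150 + 70 = 220
  break 2: 140 + 60 + 40 = 240
  break 3: 50 + 40 = 90
That uses only 3 ≤ 4, so 4 commercial breaks are enough.

Yes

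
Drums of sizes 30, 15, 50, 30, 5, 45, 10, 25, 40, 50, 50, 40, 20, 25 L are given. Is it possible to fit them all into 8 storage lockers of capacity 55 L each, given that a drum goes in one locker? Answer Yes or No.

Total = 435 L; ⌈435/55⌉ = 8.
The bound of 8 does not rule out 8, but exhaustive search shows no assignment into 8 storage lockers of capacity 55 L exists — the minimum is 9.

No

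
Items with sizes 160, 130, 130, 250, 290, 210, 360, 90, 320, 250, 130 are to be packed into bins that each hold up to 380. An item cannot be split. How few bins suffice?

7

Total = 360 + 320 + 290 + 250 + 250 + 210 + 160 + 130 + 130 + 130 + 90 = 2320.
Lower bound: ⌈2320/380⌉ = 7 bins.
A packing using 7 bins:
  bin 1: 360 = 360
  bin 2: 320 = 320
  bin 3: 290 + 90 = 380
  bin 4: 250 + 130 = 380
  bin 5: 250 + 130 = 380
  bin 6: 210 + 160 = 370
  bin 7: 130 = 130
This matches the lower bound, so 7 is optimal.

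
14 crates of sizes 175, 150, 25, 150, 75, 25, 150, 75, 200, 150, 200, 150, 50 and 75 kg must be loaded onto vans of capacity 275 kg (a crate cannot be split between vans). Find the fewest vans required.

8

Total = 200 + 200 + 175 + 150 + 150 + 150 + 150 + 150 + 75 + 75 + 75 + 50 + 25 + 25 = 1650 kg.
Lower bound: ⌈1650/275⌉ = 6 vans.
Also, 8 crates each exceed 275/2 kg, and no two of those can share a van, so at least 8 vans are needed.
A packing using 8 vans:
  van 1: 200 + 75 = 275
  van 2: 200 + 75 = 275
  van 3: 175 + 75 + 25 = 275
  van 4: 150 + 50 + 25 = 225
  van 5: 150 = 150
  van 6: 150 = 150
  van 7: 150 = 150
  van 8: 150 = 150
This matches the lower bound, so 8 is optimal.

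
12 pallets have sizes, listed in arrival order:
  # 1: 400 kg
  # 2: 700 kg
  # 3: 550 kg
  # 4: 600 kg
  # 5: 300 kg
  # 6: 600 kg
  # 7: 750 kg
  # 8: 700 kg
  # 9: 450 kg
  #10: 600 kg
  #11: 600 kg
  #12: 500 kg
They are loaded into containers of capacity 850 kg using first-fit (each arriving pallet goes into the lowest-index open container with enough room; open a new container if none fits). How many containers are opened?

  400 → container 1 (new)  [load 400/850]
  700 → container 2 (new)  [load 700/850]
  550 → container 3 (new)  [load 550/850]
  600 → container 4 (new)  [load 600/850]
  300 → container 1  [load 700/850]
  600 → container 5 (new)  [load 600/850]
  750 → container 6 (new)  [load 750/850]
  700 → container 7 (new)  [load 700/850]
  450 → container 8 (new)  [load 450/850]
  600 → container 9 (new)  [load 600/850]
  600 → container 10 (new)  [load 600/850]
  500 → container 11 (new)  [load 500/850]
11 containers opened.

11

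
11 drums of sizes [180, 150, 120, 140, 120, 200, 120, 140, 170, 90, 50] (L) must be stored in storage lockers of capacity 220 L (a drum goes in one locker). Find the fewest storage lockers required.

9

Total = 200 + 180 + 170 + 150 + 140 + 140 + 120 + 120 + 120 + 90 + 50 = 1480 L.
Lower bound: ⌈1480/220⌉ = 7 storage lockers.
Also, 9 drums each exceed 110 L, and no two of those can share a locker, so at least 9 storage lockers are needed.
A packing using 9 storage lockers:
  locker 1: 200 = 200
  locker 2: 180 = 180
  locker 3: 170 + 50 = 220
  locker 4: 150 = 150
  locker 5: 140 = 140
  locker 6: 140 = 140
  locker 7: 120 + 90 = 210
  locker 8: 120 = 120
  locker 9: 120 = 120
This matches the lower bound, so 9 is optimal.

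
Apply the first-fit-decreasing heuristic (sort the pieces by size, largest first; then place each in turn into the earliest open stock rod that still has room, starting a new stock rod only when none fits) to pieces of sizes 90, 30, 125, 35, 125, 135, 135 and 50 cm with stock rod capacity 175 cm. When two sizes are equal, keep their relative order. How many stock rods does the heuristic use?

5

Sorted descending: 135, 135, 125, 125, 90, 50, 35, 30.
  135 → stock rod 1 (new)  [load 135/175]
  135 → stock rod 2 (new)  [load 135/175]
  125 → stock rod 3 (new)  [load 125/175]
  125 → stock rod 4 (new)  [load 125/175]
  90 → stock rod 5 (new)  [load 90/175]
  50 → stock rod 3  [load 175/175]
  35 → stock rod 1  [load 170/175]
  30 → stock rod 2  [load 165/175]
5 stock rods opened.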